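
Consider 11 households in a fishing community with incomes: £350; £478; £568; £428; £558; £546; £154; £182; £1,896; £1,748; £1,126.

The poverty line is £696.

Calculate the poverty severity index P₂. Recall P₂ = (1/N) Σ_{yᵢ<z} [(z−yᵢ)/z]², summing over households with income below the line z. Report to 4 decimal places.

0.1604

Incomes under z: £154, £182, £350, £428, £478, £546, £558, £568 (q = 8 of N = 11).
Gap ratios (z−y)/z: (696−154)/696 = 0.7787; (696−182)/696 = 0.7385; (696−350)/696 = 0.4971; (696−428)/696 = 0.3851; (696−478)/696 = 0.3132; (696−546)/696 = 0.2155; (696−558)/696 = 0.1983; (696−568)/696 = 0.1839.
Squared: 0.6064; 0.5454; 0.2471; 0.1483; 0.0981; 0.0464; 0.0393; 0.0338.
Sum = 1.764913; P₂ = 1.764913 / 11 = 0.1604.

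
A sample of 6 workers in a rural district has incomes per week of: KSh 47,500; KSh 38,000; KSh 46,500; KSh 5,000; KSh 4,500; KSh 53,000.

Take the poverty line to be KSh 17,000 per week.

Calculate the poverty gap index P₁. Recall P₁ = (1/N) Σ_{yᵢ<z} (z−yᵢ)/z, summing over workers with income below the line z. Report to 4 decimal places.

0.2402

Poor units: KSh 4,500, KSh 5,000 (q = 2 of N = 6).
Shortfall ratios: (17000−4500)/17000 = 0.7353; (17000−5000)/17000 = 0.7059.
Σ = 1.441176. Dividing by the full population N = 6 gives P₁ = 0.2402.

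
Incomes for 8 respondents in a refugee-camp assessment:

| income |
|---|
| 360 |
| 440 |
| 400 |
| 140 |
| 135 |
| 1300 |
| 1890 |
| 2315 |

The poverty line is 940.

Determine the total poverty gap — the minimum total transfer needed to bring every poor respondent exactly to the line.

3225

Below z: 135, 140, 360, 400, 440 (q = 5 of N = 8).
Individual gaps: 940−135 = 805; 940−140 = 800; 940−360 = 580; 940−400 = 540; 940−440 = 500.
Aggregate gap = 3225.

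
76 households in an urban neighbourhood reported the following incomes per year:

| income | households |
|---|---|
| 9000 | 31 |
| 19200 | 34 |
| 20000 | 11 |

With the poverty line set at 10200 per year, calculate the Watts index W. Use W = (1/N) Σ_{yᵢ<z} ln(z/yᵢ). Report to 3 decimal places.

Below z: 31×9000 (q = 31 of N = 76).
Log shortfalls: ln(10200/9000) = 0.1252 (×31).
W = 3.880057 / 76 = 0.051.

0.051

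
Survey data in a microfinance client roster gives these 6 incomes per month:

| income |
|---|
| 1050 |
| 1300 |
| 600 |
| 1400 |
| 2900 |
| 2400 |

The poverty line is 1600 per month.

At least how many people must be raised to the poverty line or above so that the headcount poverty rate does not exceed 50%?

1

Currently q = 4 of N = 6 are below the line (H = 0.667).
A headcount ratio of at most 50% allows at most ⌊0.50 × 6⌋ = 3 poor people.
So at least 4 − 3 = 1 must be lifted.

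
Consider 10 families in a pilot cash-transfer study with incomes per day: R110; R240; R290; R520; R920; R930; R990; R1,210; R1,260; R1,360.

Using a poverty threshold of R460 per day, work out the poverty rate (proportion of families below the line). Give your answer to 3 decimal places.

3 of the 10 families have income below R460.
H = 3/10 = 0.300.

0.300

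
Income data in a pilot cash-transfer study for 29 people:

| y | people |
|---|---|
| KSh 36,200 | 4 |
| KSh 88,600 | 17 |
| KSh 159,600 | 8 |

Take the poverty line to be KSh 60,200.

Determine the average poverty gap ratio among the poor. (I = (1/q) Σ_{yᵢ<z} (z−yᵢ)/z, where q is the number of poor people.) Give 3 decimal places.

Poor units: 4×KSh 36,200 (q = 4 of N = 29).
Shortfall ratios (z−y)/z: 0.3987 (×4); sum = 1.594684.
I averages over the q = 4 poor units only: 1.594684 / 4 = 0.399.

0.399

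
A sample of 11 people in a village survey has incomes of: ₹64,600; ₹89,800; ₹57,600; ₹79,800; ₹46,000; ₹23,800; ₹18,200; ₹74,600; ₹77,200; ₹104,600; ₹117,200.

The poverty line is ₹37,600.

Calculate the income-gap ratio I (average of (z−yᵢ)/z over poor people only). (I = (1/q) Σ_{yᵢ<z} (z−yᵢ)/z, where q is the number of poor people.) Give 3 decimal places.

Below the line: ₹18,200, ₹23,800 (q = 2 of N = 11).
Relative gaps: 0.5160, 0.3670; sum = 0.882979.
I averages over the q = 2 poor units only: 0.882979 / 2 = 0.441.

0.441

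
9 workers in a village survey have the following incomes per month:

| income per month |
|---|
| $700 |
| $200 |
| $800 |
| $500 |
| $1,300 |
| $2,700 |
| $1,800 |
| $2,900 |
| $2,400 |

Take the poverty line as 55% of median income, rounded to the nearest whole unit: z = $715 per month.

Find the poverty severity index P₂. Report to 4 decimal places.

0.0677

Below z: $200, $500, $700 (q = 3 of N = 9).
Shortfall ratios: (715−200)/715 = 0.7203; (715−500)/715 = 0.3007; (715−700)/715 = 0.0210.
Squared: 0.5188; 0.0904; 0.0004.
Sum = 0.609663; P₂ = 0.609663 / 9 = 0.0677.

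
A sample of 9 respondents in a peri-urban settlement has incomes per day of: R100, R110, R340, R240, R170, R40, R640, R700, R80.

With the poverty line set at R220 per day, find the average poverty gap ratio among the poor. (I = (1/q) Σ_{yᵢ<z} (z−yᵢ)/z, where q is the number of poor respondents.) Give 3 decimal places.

Incomes under z: R40, R80, R100, R110, R170 (q = 5 of N = 9).
Relative gaps: 0.8182, 0.6364, 0.5455, 0.5000, 0.2273; sum = 2.727273.
The income-gap ratio divides by q (the poor only): 2.727273 / 5 = 0.545.

0.545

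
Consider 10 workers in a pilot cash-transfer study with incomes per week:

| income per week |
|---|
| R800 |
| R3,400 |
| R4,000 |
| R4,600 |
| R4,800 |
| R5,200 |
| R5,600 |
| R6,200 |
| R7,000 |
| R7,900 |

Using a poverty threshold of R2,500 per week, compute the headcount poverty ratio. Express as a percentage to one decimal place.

10.0%

1 of the 10 workers have income below R2,500.
H = 1/10 = 10.0%.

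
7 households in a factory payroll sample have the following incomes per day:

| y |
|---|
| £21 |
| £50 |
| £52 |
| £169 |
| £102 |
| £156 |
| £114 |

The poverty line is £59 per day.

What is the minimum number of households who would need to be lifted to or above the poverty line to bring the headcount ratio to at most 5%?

3 of the 7 households are poor, so H = 3/7 = 0.429.
A headcount ratio of at most 5% allows at most ⌊0.05 × 7⌋ = 0 poor households.
So at least 3 − 0 = 3 must be lifted.

3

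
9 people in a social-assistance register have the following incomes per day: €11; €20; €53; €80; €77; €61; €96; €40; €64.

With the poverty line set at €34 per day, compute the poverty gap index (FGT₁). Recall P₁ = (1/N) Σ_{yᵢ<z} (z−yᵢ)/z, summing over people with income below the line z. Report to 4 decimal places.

0.1209

Poor units: €11, €20 (q = 2 of N = 9).
Normalized shortfalls: (34−11)/34 = 0.6765; (34−20)/34 = 0.4118.
Σ = 1.088235. Dividing by the full population N = 9 gives P₁ = 0.1209.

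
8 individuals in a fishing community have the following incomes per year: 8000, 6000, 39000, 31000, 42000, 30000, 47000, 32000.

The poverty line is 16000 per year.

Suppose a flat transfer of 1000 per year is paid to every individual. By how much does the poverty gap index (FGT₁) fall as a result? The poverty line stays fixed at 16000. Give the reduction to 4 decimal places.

0.0156

Before: below the line — 6000, 8000; poverty gap index (FGT₁) = 0.140625.
After the 1000 transfer: below the line — 7000, 9000; poverty gap index (FGT₁) = 0.125000.
Reduction = 0.140625 − 0.125000 = 0.0156.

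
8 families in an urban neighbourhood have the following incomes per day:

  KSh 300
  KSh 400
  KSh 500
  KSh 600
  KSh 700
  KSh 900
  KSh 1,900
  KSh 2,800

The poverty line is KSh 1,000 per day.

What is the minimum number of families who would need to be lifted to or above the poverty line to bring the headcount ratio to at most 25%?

Currently q = 6 of N = 8 are below the line (H = 0.750).
A headcount ratio of at most 25% allows at most ⌊0.25 × 8⌋ = 2 poor families.
So at least 6 − 2 = 4 must be lifted.

4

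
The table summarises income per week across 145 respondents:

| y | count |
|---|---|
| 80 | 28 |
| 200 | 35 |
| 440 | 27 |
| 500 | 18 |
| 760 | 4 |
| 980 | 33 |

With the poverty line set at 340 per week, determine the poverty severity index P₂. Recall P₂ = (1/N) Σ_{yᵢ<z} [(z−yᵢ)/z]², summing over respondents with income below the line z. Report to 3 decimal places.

Below z: 28×80, 35×200 (q = 63 of N = 145).
Gap ratios (z−y)/z: (340−80)/340 = 0.7647 (×28); (340−200)/340 = 0.4118 (×35).
Squared: 0.5848 (×28); 0.1696 (×35).
Sum = 22.307958; P₂ = 22.307958 / 145 = 0.154.

0.154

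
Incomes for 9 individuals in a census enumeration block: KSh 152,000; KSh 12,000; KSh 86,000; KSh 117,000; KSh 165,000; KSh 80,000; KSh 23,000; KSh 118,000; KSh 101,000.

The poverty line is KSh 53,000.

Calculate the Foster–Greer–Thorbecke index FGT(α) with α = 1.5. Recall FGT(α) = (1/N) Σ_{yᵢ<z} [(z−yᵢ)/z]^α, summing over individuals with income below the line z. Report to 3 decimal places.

Below z: KSh 12,000, KSh 23,000 (q = 2 of N = 9).
Relative gaps: (53000−12000)/53000 = 0.7736; (53000−23000)/53000 = 0.5660.
Raised to α = 1.5: 0.68040; 0.42586.
Sum = 1.106258; FGT(1.5) = 1.106258 / 9 = 0.123.

0.123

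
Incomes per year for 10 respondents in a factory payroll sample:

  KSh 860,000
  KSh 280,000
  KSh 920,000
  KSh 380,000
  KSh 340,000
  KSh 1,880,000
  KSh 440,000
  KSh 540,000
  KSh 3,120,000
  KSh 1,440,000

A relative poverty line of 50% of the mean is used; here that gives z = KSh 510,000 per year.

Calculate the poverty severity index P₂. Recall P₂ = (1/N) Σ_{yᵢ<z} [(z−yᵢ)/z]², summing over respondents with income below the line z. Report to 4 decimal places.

Poor units: KSh 280,000, KSh 340,000, KSh 380,000, KSh 440,000 (q = 4 of N = 10).
Shortfall ratios: (510000−280000)/510000 = 0.4510; (510000−340000)/510000 = 0.3333; (510000−380000)/510000 = 0.2549; (510000−440000)/510000 = 0.1373.
Squared: 0.2034; 0.1111; 0.0650; 0.0188.
Sum = 0.398308; P₂ = 0.398308 / 10 = 0.0398.

0.0398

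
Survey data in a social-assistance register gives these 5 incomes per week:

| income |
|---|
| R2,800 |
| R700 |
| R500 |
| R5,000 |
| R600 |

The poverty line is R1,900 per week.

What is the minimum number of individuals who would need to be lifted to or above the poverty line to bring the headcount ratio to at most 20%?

3 of the 5 individuals are poor, so H = 3/5 = 0.600.
A headcount ratio of at most 20% allows at most ⌊0.20 × 5⌋ = 1 poor individuals.
So at least 3 − 1 = 2 must be lifted.

2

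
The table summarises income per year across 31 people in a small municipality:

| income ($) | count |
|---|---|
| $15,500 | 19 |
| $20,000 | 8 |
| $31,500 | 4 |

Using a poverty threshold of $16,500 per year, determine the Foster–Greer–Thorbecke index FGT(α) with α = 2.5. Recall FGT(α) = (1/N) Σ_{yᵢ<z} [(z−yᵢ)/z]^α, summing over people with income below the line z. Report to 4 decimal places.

0.0006

Poor units: 19×$15,500 (q = 19 of N = 31).
Gap ratios (z−y)/z: (16500−15500)/16500 = 0.0606 (×19).
Raised to α = 2.5: 0.00090 (×19).
Sum = 0.017181; FGT(2.5) = 0.017181 / 31 = 0.0006.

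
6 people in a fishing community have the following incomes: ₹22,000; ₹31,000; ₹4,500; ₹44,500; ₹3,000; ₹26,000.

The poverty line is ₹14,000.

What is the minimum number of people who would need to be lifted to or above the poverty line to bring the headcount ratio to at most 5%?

2 of the 6 people are poor, so H = 2/6 = 0.333.
A headcount ratio of at most 5% allows at most ⌊0.05 × 6⌋ = 0 poor people.
So at least 2 − 0 = 2 must be lifted.

2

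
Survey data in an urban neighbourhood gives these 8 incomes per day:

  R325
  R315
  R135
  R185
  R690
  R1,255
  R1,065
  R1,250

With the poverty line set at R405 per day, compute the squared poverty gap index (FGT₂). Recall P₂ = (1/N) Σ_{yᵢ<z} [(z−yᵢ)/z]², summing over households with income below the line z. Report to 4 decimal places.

Poor units: R135, R185, R315, R325 (q = 4 of N = 8).
Relative gaps: (405−135)/405 = 0.6667; (405−185)/405 = 0.5432; (405−315)/405 = 0.2222; (405−325)/405 = 0.1975.
Squared: 0.4444; 0.2951; 0.0494; 0.0390.
Sum = 0.827923; P₂ = 0.827923 / 8 = 0.1035.

0.1035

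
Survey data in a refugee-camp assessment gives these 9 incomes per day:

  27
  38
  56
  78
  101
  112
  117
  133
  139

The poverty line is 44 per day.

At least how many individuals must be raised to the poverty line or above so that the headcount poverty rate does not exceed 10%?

2

Currently q = 2 of N = 9 are below the line (H = 0.222).
A headcount ratio of at most 10% allows at most ⌊0.10 × 9⌋ = 0 poor individuals.
So at least 2 − 0 = 2 must be lifted.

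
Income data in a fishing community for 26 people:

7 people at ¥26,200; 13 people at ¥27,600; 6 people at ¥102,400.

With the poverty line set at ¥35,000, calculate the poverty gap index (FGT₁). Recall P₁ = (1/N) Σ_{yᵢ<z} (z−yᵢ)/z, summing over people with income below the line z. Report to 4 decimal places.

0.1734

Incomes under z: 7×¥26,200, 13×¥27,600 (q = 20 of N = 26).
Relative gaps: (35000−26200)/35000 = 0.2514 (×7); (35000−27600)/35000 = 0.2114 (×13).
Σ = 4.508571. Dividing by the full population N = 26 gives P₁ = 0.1734.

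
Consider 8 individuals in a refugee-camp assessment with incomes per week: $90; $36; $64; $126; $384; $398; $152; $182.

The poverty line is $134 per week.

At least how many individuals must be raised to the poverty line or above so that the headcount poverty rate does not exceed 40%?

1

Currently q = 4 of N = 8 are below the line (H = 0.500).
A headcount ratio of at most 40% allows at most ⌊0.40 × 8⌋ = 3 poor individuals.
So at least 4 − 3 = 1 must be lifted.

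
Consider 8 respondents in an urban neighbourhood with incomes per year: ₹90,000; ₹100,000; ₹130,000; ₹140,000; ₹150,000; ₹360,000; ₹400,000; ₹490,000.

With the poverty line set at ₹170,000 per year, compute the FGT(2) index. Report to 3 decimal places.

Below the line: ₹90,000, ₹100,000, ₹130,000, ₹140,000, ₹150,000 (q = 5 of N = 8).
Normalized shortfalls: (170000−90000)/170000 = 0.4706; (170000−100000)/170000 = 0.4118; (170000−130000)/170000 = 0.2353; (170000−140000)/170000 = 0.1765; (170000−150000)/170000 = 0.1176.
Squared: 0.2215; 0.1696; 0.0554; 0.0311; 0.0138.
Sum = 0.491349; P₂ = 0.491349 / 8 = 0.061.

0.061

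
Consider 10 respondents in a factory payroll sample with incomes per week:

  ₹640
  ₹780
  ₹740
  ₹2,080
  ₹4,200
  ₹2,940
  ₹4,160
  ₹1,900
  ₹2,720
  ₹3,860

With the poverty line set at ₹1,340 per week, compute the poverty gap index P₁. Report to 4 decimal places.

0.1388

Poor units: ₹640, ₹740, ₹780 (q = 3 of N = 10).
Gap ratios (z−y)/z: (1340−640)/1340 = 0.5224; (1340−740)/1340 = 0.4478; (1340−780)/1340 = 0.4179.
Σ = 1.388060. Dividing by the full population N = 10 gives P₁ = 0.1388.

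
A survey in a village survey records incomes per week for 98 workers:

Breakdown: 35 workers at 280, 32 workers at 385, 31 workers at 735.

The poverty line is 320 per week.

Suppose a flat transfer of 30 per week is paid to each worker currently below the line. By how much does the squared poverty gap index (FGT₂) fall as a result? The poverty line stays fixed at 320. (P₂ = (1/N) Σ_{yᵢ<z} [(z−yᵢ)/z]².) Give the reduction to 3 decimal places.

0.005

Before: below the line — 35×280; squared poverty gap index (FGT₂) = 0.00558.
After the 30 transfer: below the line — 35×310; squared poverty gap index (FGT₂) = 0.00035.
Reduction = 0.00558 − 0.00035 = 0.005.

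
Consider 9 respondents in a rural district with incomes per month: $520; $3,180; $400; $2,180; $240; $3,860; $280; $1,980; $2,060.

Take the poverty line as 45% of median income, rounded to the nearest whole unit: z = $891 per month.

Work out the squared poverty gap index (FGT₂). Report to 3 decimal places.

Below the line: $240, $280, $400, $520 (q = 4 of N = 9).
Gap ratios (z−y)/z: (891−240)/891 = 0.7306; (891−280)/891 = 0.6857; (891−400)/891 = 0.5511; (891−520)/891 = 0.4164.
Squared: 0.5338; 0.4702; 0.3037; 0.1734.
Sum = 1.481134; P₂ = 1.481134 / 9 = 0.165.

0.165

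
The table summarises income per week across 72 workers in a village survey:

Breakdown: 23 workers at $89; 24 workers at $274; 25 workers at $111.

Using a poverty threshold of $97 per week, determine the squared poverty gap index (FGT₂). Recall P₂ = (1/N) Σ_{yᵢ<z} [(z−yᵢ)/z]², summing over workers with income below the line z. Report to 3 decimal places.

0.002

Below the line: 23×$89 (q = 23 of N = 72).
Relative gaps: (97−89)/97 = 0.0825 (×23).
Squared: 0.0068 (×23).
Sum = 0.156446; P₂ = 0.156446 / 72 = 0.002.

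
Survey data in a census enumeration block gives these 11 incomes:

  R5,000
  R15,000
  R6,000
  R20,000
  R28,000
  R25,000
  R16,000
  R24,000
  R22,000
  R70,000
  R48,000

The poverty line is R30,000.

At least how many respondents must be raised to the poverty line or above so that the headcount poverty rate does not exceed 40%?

5

Currently q = 9 of N = 11 are below the line (H = 0.818).
A headcount ratio of at most 40% allows at most ⌊0.40 × 11⌋ = 4 poor respondents.
So at least 9 − 4 = 5 must be lifted.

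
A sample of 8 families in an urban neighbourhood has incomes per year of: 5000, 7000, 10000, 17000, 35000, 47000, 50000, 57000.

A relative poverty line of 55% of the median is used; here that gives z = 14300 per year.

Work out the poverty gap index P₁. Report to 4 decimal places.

0.1827

Incomes under z: 5000, 7000, 10000 (q = 3 of N = 8).
Relative gaps: (14300−5000)/14300 = 0.6503; (14300−7000)/14300 = 0.5105; (14300−10000)/14300 = 0.3007.
Sum of shortfalls = 1.461538; P₁ averages over all N: 1.461538 / 8 = 0.1827.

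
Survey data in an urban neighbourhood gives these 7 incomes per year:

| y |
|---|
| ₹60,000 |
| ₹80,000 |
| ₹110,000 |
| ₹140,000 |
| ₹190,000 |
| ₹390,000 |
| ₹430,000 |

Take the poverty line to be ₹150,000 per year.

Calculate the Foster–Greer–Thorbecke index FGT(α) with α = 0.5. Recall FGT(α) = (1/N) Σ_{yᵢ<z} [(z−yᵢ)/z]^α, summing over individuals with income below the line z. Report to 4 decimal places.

Poor units: ₹60,000, ₹80,000, ₹110,000, ₹140,000 (q = 4 of N = 7).
Normalized shortfalls: (150000−60000)/150000 = 0.6000; (150000−80000)/150000 = 0.4667; (150000−110000)/150000 = 0.2667; (150000−140000)/150000 = 0.0667.
Raised to α = 0.5: 0.77460; 0.68313; 0.51640; 0.25820.
Sum = 2.232323; FGT(0.5) = 2.232323 / 7 = 0.3189.

0.3189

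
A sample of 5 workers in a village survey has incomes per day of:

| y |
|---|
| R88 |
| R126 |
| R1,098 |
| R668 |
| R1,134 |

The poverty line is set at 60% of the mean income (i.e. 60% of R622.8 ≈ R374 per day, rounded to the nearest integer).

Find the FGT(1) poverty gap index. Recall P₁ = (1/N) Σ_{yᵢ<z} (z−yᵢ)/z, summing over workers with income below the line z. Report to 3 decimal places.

Below the line: R88, R126 (q = 2 of N = 5).
Normalized shortfalls: (374−88)/374 = 0.7647; (374−126)/374 = 0.6631.
Sum of shortfalls = 1.427807; P₁ averages over all N: 1.427807 / 5 = 0.286.

0.286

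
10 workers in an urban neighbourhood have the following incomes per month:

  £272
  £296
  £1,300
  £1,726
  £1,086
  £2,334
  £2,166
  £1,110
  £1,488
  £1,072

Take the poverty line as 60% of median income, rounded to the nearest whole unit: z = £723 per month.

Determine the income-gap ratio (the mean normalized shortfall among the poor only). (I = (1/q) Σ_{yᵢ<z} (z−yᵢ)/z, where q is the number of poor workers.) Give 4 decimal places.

0.6072

Poor units: £272, £296 (q = 2 of N = 10).
Shortfall ratios (z−y)/z: 0.6238, 0.5906; sum = 1.214385.
I averages over the q = 2 poor units only: 1.214385 / 2 = 0.6072.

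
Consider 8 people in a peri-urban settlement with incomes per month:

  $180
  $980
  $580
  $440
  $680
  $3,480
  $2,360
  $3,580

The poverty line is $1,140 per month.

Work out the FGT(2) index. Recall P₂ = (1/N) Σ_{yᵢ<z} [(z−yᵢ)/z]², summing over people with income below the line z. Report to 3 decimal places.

Below z: $180, $440, $580, $680, $980 (q = 5 of N = 8).
Shortfall ratios: (1140−180)/1140 = 0.8421; (1140−440)/1140 = 0.6140; (1140−580)/1140 = 0.4912; (1140−680)/1140 = 0.4035; (1140−980)/1140 = 0.1404.
Squared: 0.7091; 0.3770; 0.2413; 0.1628; 0.0197.
Sum = 1.510003; P₂ = 1.510003 / 8 = 0.189.

0.189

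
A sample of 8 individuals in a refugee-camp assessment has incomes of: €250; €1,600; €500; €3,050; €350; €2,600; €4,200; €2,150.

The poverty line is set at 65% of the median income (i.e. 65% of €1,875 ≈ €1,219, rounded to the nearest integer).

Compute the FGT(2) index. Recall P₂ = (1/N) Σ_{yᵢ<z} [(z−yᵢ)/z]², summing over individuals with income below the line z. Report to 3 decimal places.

Incomes under z: €250, €350, €500 (q = 3 of N = 8).
Relative gaps: (1219−250)/1219 = 0.7949; (1219−350)/1219 = 0.7129; (1219−500)/1219 = 0.5898.
Squared: 0.6319; 0.5082; 0.3479.
Sum = 1.487982; P₂ = 1.487982 / 8 = 0.186.

0.186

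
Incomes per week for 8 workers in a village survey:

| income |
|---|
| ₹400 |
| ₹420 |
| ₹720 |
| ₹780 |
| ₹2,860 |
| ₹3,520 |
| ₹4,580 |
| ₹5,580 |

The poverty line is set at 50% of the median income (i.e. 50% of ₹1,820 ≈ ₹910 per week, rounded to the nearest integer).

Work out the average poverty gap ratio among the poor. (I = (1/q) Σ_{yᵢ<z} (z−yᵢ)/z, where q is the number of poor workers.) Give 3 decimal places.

0.363

Below the line: ₹400, ₹420, ₹720, ₹780 (q = 4 of N = 8).
Relative gaps: 0.5604, 0.5385, 0.2088, 0.1429; sum = 1.450549.
The income-gap ratio divides by q (the poor only): 1.450549 / 4 = 0.363.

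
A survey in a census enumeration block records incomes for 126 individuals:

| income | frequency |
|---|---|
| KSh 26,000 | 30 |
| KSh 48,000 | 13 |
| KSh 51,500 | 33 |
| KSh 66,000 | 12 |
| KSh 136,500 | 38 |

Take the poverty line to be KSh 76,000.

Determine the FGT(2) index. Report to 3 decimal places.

0.146

Below the line: 30×KSh 26,000, 13×KSh 48,000, 33×KSh 51,500, 12×KSh 66,000 (q = 88 of N = 126).
Relative gaps: (76000−26000)/76000 = 0.6579 (×30); (76000−48000)/76000 = 0.3684 (×13); (76000−51500)/76000 = 0.3224 (×33); (76000−66000)/76000 = 0.1316 (×12).
Squared: 0.4328 (×30); 0.1357 (×13); 0.1039 (×33); 0.0173 (×12).
Sum = 18.386470; P₂ = 18.386470 / 126 = 0.146.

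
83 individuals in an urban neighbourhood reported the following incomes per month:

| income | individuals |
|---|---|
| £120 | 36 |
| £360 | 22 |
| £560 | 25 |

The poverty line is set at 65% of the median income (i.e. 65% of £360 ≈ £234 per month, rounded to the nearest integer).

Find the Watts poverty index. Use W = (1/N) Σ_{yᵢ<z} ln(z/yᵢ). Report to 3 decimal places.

0.290

Below z: 36×£120 (q = 36 of N = 83).
ln(z/y) terms: ln(234/120) = 0.6678 (×36).
W = 24.041857 / 83 = 0.290.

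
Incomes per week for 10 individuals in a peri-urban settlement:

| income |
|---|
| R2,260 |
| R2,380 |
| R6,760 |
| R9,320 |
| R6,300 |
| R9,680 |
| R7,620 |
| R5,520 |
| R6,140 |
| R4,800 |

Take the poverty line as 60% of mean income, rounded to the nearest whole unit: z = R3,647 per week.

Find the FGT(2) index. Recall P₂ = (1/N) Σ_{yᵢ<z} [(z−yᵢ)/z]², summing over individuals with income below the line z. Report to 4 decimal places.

0.0265

Incomes under z: R2,260, R2,380 (q = 2 of N = 10).
Relative gaps: (3647−2260)/3647 = 0.3803; (3647−2380)/3647 = 0.3474.
Squared: 0.1446; 0.1207.
Sum = 0.265331; P₂ = 0.265331 / 10 = 0.0265.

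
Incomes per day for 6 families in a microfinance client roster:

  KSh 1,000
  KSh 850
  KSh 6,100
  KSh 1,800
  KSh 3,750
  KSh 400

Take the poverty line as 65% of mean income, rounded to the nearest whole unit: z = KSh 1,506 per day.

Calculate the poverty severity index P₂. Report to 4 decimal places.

0.1403

Below z: KSh 400, KSh 850, KSh 1,000 (q = 3 of N = 6).
Relative gaps: (1506−400)/1506 = 0.7344; (1506−850)/1506 = 0.4356; (1506−1000)/1506 = 0.3360.
Squared: 0.5393; 0.1897; 0.1129.
Sum = 0.841965; P₂ = 0.841965 / 6 = 0.1403.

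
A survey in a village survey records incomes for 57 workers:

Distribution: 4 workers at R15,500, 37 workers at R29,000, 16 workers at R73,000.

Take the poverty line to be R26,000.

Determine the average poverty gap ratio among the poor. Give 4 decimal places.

0.4038

Poor units: 4×R15,500 (q = 4 of N = 57).
Shortfall ratios (z−y)/z: 0.4038 (×4); sum = 1.615385.
I averages over the q = 4 poor units only: 1.615385 / 4 = 0.4038.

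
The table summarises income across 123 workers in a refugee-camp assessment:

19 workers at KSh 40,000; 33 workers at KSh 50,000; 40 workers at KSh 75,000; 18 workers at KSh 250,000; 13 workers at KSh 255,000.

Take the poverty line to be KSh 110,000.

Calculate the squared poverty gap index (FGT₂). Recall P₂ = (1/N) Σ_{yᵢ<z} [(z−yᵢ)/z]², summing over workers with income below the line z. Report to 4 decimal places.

Incomes under z: 19×KSh 40,000, 33×KSh 50,000, 40×KSh 75,000 (q = 92 of N = 123).
Gap ratios (z−y)/z: (110000−40000)/110000 = 0.6364 (×19); (110000−50000)/110000 = 0.5455 (×33); (110000−75000)/110000 = 0.3182 (×40).
Squared: 0.4050 (×19); 0.2975 (×33); 0.1012 (×40).
Sum = 21.561983; P₂ = 21.561983 / 123 = 0.1753.

0.1753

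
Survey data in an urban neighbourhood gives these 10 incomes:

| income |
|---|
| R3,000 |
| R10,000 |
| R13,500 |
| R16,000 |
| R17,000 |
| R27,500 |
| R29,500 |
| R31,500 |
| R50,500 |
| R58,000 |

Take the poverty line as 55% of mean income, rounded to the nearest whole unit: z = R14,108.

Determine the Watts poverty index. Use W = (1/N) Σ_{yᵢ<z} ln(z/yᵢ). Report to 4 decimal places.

Poor units: R3,000, R10,000, R13,500 (q = 3 of N = 10).
Log shortfalls: ln(14108/3000) = 1.5481; ln(14108/10000) = 0.3442; ln(14108/13500) = 0.0441.
W = 1.936339 / 10 = 0.1936.

0.1936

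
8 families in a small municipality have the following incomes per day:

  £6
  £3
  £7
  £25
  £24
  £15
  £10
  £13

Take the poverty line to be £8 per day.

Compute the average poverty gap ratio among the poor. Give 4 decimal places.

Incomes under z: £3, £6, £7 (q = 3 of N = 8).
Shortfall ratios (z−y)/z: 0.6250, 0.2500, 0.1250; sum = 1.000000.
The income-gap ratio divides by q (the poor only): 1.000000 / 3 = 0.3333.

0.3333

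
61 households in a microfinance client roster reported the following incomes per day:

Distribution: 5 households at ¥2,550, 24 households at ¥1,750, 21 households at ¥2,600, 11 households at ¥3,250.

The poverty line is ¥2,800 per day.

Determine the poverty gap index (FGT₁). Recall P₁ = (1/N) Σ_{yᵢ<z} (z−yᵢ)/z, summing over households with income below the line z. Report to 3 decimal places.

0.179

Incomes under z: 24×¥1,750, 5×¥2,550, 21×¥2,600 (q = 50 of N = 61).
Gap ratios (z−y)/z: (2800−1750)/2800 = 0.3750 (×24); (2800−2550)/2800 = 0.0893 (×5); (2800−2600)/2800 = 0.0714 (×21).
Sum of shortfalls = 10.946429; P₁ averages over all N: 10.946429 / 61 = 0.179.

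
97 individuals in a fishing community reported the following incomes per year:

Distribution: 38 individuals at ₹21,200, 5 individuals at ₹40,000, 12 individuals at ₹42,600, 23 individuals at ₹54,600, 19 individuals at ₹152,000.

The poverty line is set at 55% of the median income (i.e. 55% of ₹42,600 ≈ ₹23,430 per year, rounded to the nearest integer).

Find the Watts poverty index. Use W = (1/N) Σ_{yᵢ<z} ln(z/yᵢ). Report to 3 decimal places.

Below z: 38×₹21,200 (q = 38 of N = 97).
ln(z/y) terms: ln(23430/21200) = 0.1000 (×38).
W = 3.800611 / 97 = 0.039.

0.039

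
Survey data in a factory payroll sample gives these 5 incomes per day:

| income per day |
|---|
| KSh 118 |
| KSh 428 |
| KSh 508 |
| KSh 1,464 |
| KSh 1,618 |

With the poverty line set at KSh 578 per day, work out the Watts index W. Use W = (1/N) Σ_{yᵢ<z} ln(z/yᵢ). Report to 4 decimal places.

0.4037

Below the line: KSh 118, KSh 428, KSh 508 (q = 3 of N = 5).
ln(z/y) terms: ln(578/118) = 1.5889; ln(578/428) = 0.3005; ln(578/508) = 0.1291.
W = 2.018432 / 5 = 0.4037.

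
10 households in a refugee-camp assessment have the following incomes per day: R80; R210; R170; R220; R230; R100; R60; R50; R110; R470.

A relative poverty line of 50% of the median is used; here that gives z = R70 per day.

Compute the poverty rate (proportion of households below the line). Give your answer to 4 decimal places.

0.2000

2 of the 10 households have income below R70.
H = 2/10 = 0.2000.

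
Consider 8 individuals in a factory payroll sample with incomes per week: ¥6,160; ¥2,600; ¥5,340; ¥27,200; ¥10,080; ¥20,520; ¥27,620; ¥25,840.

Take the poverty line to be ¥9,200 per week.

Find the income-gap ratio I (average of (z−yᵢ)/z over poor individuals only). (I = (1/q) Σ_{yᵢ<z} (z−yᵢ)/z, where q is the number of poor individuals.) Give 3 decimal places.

Below z: ¥2,600, ¥5,340, ¥6,160 (q = 3 of N = 8).
Relative gaps: 0.7174, 0.4196, 0.3304; sum = 1.467391.
The income-gap ratio divides by q (the poor only): 1.467391 / 3 = 0.489.

0.489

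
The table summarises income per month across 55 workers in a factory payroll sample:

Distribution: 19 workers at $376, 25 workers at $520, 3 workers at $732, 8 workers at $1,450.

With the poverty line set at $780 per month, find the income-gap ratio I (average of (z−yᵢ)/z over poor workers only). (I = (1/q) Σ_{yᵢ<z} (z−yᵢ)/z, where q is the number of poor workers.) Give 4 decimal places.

0.3906

Below z: 19×$376, 25×$520, 3×$732 (q = 47 of N = 55).
Shortfall ratios (z−y)/z: 0.5179 (×19), 0.3333 (×25), 0.0615 (×3); sum = 18.358974.
The income-gap ratio divides by q (the poor only): 18.358974 / 47 = 0.3906.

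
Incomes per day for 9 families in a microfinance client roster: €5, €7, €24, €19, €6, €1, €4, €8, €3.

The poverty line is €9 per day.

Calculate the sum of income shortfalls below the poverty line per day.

€29

Incomes under z: €1, €3, €4, €5, €6, €7, €8 (q = 7 of N = 9).
Individual gaps: 9−1 = 8; 9−3 = 6; 9−4 = 5; 9−5 = 4; 9−6 = 3; 9−7 = 2; 9−8 = 1.
Aggregate gap = €29.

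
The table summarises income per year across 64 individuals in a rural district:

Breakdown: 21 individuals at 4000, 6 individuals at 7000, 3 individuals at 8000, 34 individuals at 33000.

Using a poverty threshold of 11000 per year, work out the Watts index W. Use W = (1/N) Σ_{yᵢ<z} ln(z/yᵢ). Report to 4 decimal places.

0.3892

Incomes under z: 21×4000, 6×7000, 3×8000 (q = 30 of N = 64).
Log shortfalls: ln(11000/4000) = 1.0116 (×21); ln(11000/7000) = 0.4520 (×6); ln(11000/8000) = 0.3185 (×3).
W = 24.910891 / 64 = 0.3892.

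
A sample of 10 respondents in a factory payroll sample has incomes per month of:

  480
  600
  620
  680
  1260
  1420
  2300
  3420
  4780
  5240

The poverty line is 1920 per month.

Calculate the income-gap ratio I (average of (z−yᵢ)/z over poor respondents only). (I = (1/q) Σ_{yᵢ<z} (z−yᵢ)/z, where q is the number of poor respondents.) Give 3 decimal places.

Poor units: 480, 600, 620, 680, 1260, 1420 (q = 6 of N = 10).
Relative gaps: 0.7500, 0.6875, 0.6771, 0.6458, 0.3438, 0.2604; sum = 3.364583.
The income-gap ratio divides by q (the poor only): 3.364583 / 6 = 0.561.

0.561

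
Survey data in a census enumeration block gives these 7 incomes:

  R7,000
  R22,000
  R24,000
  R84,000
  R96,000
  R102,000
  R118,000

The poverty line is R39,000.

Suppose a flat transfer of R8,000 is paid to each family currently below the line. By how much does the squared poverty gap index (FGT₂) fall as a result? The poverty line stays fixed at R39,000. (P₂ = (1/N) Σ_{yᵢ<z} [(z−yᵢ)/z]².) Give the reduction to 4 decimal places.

0.0781

Before: below the line — R7,000, R22,000, R24,000; squared poverty gap index (FGT₂) = 0.144454.
After the R8,000 transfer: below the line — R15,000, R30,000, R32,000; squared poverty gap index (FGT₂) = 0.066310.
Reduction = 0.144454 − 0.066310 = 0.0781.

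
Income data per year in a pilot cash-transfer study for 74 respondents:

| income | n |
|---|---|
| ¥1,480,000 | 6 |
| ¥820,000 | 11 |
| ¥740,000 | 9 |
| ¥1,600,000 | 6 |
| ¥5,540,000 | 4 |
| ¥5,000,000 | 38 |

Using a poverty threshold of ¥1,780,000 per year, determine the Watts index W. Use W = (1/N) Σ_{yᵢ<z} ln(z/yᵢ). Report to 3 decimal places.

0.246

Incomes under z: 9×¥740,000, 11×¥820,000, 6×¥1,480,000, 6×¥1,600,000 (q = 32 of N = 74).
ln(z/y) terms: ln(1780000/740000) = 0.8777 (×9); ln(1780000/820000) = 0.7751 (×11); ln(1780000/1480000) = 0.1846 (×6); ln(1780000/1600000) = 0.1066 (×6).
W = 18.172260 / 74 = 0.246.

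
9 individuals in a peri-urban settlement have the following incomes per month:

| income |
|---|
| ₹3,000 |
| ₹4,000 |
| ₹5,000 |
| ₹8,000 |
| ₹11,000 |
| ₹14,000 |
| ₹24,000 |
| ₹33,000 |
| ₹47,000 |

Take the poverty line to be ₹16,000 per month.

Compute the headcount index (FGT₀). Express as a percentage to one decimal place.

66.7%

6 of the 9 individuals have income below ₹16,000.
H = 6/9 = 66.7%.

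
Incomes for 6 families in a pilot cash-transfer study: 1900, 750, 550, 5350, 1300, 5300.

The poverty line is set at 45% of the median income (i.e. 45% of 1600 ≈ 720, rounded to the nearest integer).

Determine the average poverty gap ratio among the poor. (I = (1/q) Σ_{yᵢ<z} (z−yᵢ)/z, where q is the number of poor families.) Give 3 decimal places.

Poor units: 550 (q = 1 of N = 6).
Relative gaps: 0.2361; sum = 0.236111.
I averages over the q = 1 poor units only: 0.236111 / 1 = 0.236.

0.236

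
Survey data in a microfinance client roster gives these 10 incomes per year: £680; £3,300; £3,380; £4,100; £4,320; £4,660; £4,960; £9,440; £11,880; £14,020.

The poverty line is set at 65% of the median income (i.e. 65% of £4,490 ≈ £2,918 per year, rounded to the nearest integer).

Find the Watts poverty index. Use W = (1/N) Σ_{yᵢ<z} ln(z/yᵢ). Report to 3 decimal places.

0.146

Below the line: £680 (q = 1 of N = 10).
Log shortfalls: ln(2918/680) = 1.4566.
W = 1.456561 / 10 = 0.146.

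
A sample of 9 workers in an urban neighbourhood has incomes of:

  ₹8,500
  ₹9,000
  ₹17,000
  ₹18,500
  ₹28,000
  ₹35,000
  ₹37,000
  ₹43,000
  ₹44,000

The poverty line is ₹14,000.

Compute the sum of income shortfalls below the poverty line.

Below the line: ₹8,500, ₹9,000 (q = 2 of N = 9).
Individual gaps: 14000−8500 = 5500; 14000−9000 = 5000.
Aggregate gap = ₹10,500.

₹10,500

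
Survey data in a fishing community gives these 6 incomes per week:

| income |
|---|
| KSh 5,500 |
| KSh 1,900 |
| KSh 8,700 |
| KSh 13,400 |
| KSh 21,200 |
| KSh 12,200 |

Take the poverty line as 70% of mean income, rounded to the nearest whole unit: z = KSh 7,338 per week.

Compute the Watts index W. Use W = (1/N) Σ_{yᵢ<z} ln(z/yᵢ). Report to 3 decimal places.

0.273

Poor units: KSh 1,900, KSh 5,500 (q = 2 of N = 6).
Log gaps: ln(7338/1900) = 1.3512; ln(7338/5500) = 0.2883.
W = 1.639531 / 6 = 0.273.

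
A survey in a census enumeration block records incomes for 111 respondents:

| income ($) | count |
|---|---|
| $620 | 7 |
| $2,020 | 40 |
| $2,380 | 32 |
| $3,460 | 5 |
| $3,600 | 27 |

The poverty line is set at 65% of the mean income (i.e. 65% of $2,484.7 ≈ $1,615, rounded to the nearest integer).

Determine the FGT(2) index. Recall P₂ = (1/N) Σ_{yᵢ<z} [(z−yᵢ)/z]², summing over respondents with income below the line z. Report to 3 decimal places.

Below the line: 7×$620 (q = 7 of N = 111).
Relative gaps: (1615−620)/1615 = 0.6161 (×7).
Squared: 0.3796 (×7).
Sum = 2.657046; P₂ = 2.657046 / 111 = 0.024.

0.024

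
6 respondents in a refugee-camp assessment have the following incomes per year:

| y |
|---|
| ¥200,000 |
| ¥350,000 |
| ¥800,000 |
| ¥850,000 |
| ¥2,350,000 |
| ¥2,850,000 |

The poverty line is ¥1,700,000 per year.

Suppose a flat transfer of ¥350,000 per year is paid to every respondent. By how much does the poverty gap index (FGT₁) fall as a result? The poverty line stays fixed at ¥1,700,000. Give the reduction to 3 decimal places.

Before: below the line — ¥200,000, ¥350,000, ¥800,000, ¥850,000; poverty gap index (FGT₁) = 0.45098.
After the ¥350,000 transfer: below the line — ¥550,000, ¥700,000, ¥1,150,000, ¥1,200,000; poverty gap index (FGT₁) = 0.31373.
Reduction = 0.45098 − 0.31373 = 0.137.

0.137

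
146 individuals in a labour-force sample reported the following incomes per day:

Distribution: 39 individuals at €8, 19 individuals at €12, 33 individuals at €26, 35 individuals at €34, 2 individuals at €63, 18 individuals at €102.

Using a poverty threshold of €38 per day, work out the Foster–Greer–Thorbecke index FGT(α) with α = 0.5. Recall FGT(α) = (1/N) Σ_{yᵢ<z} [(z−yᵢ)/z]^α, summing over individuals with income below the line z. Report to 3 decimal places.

0.550

Below the line: 39×€8, 19×€12, 33×€26, 35×€34 (q = 126 of N = 146).
Normalized shortfalls: (38−8)/38 = 0.7895 (×39); (38−12)/38 = 0.6842 (×19); (38−26)/38 = 0.3158 (×33); (38−34)/38 = 0.1053 (×35).
Raised to α = 0.5: 0.88852 (×39); 0.82717 (×19); 0.56195 (×33); 0.32444 (×35).
Sum = 80.268542; FGT(0.5) = 80.268542 / 146 = 0.550.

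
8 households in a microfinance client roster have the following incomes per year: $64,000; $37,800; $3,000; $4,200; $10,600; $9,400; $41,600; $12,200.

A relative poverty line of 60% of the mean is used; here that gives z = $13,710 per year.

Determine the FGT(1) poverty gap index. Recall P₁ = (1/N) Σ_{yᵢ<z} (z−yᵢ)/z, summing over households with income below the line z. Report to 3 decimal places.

0.266

Incomes under z: $3,000, $4,200, $9,400, $10,600, $12,200 (q = 5 of N = 8).
Relative gaps: (13710−3000)/13710 = 0.7812; (13710−4200)/13710 = 0.6937; (13710−9400)/13710 = 0.3144; (13710−10600)/13710 = 0.2268; (13710−12200)/13710 = 0.1101.
Σ = 2.126185. Dividing by the full population N = 8 gives P₁ = 0.266.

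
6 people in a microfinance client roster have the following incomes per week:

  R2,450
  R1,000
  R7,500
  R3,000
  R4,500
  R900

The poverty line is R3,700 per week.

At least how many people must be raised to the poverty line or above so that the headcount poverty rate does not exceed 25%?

Currently q = 4 of N = 6 are below the line (H = 0.667).
A headcount ratio of at most 25% allows at most ⌊0.25 × 6⌋ = 1 poor people.
So at least 4 − 1 = 3 must be lifted.

3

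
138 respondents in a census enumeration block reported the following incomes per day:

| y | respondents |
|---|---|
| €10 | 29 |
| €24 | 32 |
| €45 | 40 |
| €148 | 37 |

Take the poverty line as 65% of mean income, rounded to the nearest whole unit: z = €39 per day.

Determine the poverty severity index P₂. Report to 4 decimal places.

Poor units: 29×€10, 32×€24 (q = 61 of N = 138).
Shortfall ratios: (39−10)/39 = 0.7436 (×29); (39−24)/39 = 0.3846 (×32).
Squared: 0.5529 (×29); 0.1479 (×32).
Sum = 20.768573; P₂ = 20.768573 / 138 = 0.1505.

0.1505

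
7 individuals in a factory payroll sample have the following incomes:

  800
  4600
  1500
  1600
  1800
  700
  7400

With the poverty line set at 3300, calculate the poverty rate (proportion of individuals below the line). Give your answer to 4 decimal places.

0.7143

5 of the 7 individuals have income below 3300.
H = 5/7 = 0.7143.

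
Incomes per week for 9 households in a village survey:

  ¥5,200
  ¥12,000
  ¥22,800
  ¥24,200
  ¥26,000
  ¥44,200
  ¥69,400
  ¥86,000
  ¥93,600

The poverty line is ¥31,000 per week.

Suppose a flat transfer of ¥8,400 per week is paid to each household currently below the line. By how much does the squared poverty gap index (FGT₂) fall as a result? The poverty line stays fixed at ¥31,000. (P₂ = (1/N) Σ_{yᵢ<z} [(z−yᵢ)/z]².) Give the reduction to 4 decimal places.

Before: below the line — ¥5,200, ¥12,000, ¥22,800, ¥24,200, ¥26,000; squared poverty gap index (FGT₂) = 0.134712.
After the ¥8,400 transfer: below the line — ¥13,600, ¥20,400; squared poverty gap index (FGT₂) = 0.047996.
Reduction = 0.134712 − 0.047996 = 0.0867.

0.0867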